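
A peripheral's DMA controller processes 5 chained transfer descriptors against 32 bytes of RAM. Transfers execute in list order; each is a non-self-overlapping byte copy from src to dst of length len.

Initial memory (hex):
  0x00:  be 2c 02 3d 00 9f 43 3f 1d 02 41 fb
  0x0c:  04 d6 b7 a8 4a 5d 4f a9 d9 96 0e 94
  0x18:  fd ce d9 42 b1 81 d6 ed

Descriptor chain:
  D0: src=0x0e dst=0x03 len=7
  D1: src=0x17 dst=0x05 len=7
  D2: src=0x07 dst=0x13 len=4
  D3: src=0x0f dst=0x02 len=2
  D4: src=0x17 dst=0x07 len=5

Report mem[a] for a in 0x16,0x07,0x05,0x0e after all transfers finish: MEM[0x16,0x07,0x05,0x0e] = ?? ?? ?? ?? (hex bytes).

#0 dst[0x03+7] := {0xb7,0xa8,0x4a,0x5d,0x4f,0xa9,0xd9}
#1 dst[0x05+7] := {0x94,0xfd,0xce,0xd9,0x42,0xb1,0x81}
#2 dst[0x13+4] := {0xce,0xd9,0x42,0xb1}
#3 dst[0x02+2] := {0xa8,0x4a}
#4 dst[0x07+5] := {0x94,0xfd,0xce,0xd9,0x42}
query mem[0x16]=0xb1, mem[0x07]=0x94, mem[0x05]=0x94, mem[0x0e]=0xb7

MEM[0x16,0x07,0x05,0x0e] = b1 94 94 b7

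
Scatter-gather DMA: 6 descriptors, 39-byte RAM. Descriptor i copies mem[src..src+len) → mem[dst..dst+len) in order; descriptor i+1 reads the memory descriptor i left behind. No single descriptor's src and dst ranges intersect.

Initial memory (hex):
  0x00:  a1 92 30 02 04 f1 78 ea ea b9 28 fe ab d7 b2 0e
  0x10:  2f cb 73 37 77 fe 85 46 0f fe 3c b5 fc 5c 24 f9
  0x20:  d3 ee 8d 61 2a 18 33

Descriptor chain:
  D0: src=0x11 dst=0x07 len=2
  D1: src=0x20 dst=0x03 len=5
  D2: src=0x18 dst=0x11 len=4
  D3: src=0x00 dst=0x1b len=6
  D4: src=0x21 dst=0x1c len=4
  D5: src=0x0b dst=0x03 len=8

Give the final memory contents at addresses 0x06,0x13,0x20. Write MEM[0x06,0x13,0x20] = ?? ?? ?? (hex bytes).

MEM[0x06,0x13,0x20] = b2 3c 8d

[0] 0x11->0x07 len=2 : cb 73
[1] 0x20->0x03 len=5 : d3 ee 8d 61 2a
[2] 0x18->0x11 len=4 : 0f fe 3c b5
[3] 0x00->0x1b len=6 : a1 92 30 d3 ee 8d
[4] 0x21->0x1c len=4 : ee 8d 61 2a
[5] 0x0b->0x03 len=8 : fe ab d7 b2 0e 2f 0f fe
query mem[0x06]=0xb2, mem[0x13]=0x3c, mem[0x20]=0x8d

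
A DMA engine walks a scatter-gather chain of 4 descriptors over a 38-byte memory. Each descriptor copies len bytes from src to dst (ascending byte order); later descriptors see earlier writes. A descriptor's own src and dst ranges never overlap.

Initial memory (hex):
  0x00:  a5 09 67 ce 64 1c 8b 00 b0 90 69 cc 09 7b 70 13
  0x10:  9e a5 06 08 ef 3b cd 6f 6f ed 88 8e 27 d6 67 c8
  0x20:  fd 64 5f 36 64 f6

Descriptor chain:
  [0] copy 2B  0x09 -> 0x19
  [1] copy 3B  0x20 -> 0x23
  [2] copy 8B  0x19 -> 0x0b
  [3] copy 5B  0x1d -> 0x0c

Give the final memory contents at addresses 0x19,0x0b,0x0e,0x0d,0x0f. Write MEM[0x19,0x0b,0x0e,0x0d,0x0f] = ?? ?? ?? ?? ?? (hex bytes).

MEM[0x19,0x0b,0x0e,0x0d,0x0f] = 90 90 c8 67 fd

  after D0: wrote 2B at 0x19 = 9069
  after D1: wrote 3B at 0x23 = fd645f
  after D2: wrote 8B at 0x0b = 90698e27d667c8fd
  after D3: wrote 5B at 0x0c = d667c8fd64
query mem[0x19]=0x90, mem[0x0b]=0x90, mem[0x0e]=0xc8, mem[0x0d]=0x67, mem[0x0f]=0xfd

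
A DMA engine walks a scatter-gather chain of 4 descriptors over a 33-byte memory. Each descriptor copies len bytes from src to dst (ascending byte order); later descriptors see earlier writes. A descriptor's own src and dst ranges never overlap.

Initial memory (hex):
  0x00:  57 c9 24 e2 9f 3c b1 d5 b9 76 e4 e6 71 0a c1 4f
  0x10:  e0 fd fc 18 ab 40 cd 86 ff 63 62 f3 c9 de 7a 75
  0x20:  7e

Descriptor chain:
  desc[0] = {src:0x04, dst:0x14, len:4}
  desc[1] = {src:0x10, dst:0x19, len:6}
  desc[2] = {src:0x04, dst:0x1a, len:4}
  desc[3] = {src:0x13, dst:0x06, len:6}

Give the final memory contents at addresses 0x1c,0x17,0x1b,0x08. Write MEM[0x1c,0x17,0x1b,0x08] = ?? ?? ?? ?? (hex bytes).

MEM[0x1c,0x17,0x1b,0x08] = b1 d5 3c 3c

#0 dst[0x14+4] := {0x9f,0x3c,0xb1,0xd5}
#1 dst[0x19+6] := {0xe0,0xfd,0xfc,0x18,0x9f,0x3c}
#2 dst[0x1a+4] := {0x9f,0x3c,0xb1,0xd5}
#3 dst[0x06+6] := {0x18,0x9f,0x3c,0xb1,0xd5,0xff}
query mem[0x1c]=0xb1, mem[0x17]=0xd5, mem[0x1b]=0x3c, mem[0x08]=0x3c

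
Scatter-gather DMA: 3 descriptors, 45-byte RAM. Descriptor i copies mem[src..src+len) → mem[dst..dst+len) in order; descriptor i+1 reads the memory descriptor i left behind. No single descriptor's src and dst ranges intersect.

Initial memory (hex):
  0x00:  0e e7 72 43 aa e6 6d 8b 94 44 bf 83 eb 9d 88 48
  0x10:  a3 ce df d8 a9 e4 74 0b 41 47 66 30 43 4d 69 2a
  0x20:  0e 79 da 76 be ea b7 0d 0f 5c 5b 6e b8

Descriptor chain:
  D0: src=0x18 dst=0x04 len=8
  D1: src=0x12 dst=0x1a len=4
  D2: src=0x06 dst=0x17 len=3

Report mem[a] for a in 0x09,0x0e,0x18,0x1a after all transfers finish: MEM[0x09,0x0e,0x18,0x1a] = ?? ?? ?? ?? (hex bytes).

#0 dst[0x04+8] := {0x41,0x47,0x66,0x30,0x43,0x4d,0x69,0x2a}
#1 dst[0x1a+4] := {0xdf,0xd8,0xa9,0xe4}
#2 dst[0x17+3] := {0x66,0x30,0x43}
query mem[0x09]=0x4d, mem[0x0e]=0x88, mem[0x18]=0x30, mem[0x1a]=0xdf

MEM[0x09,0x0e,0x18,0x1a] = 4d 88 30 df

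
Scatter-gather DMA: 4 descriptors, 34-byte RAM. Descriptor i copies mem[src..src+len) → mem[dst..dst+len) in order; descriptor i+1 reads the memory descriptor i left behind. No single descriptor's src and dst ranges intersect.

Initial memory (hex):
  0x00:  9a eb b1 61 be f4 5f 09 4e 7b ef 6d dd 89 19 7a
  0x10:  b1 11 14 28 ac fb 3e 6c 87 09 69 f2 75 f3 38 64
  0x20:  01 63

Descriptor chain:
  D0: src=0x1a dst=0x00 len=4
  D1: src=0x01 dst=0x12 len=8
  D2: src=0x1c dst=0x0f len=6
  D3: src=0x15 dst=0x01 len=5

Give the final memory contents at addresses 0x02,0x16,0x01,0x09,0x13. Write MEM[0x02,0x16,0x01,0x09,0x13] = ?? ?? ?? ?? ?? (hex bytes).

MEM[0x02,0x16,0x01,0x09,0x13] = f4 f4 be 7b 01

[0] 0x1a->0x00 len=4 : 69 f2 75 f3
[1] 0x01->0x12 len=8 : f2 75 f3 be f4 5f 09 4e
[2] 0x1c->0x0f len=6 : 75 f3 38 64 01 63
[3] 0x15->0x01 len=5 : be f4 5f 09 4e
query mem[0x02]=0xf4, mem[0x16]=0xf4, mem[0x01]=0xbe, mem[0x09]=0x7b, mem[0x13]=0x01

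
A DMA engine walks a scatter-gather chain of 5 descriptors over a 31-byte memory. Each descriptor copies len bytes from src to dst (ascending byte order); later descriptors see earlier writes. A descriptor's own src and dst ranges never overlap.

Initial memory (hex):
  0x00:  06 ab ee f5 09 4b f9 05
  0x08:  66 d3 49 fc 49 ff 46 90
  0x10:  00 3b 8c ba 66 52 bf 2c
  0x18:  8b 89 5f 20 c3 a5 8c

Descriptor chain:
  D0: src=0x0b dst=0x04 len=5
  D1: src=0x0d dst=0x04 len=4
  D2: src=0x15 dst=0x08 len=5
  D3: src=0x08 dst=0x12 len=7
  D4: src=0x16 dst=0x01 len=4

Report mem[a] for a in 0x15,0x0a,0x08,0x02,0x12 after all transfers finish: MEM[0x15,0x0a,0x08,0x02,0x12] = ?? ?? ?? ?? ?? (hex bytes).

MEM[0x15,0x0a,0x08,0x02,0x12] = 8b 2c 52 ff 52

  after D0: wrote 5B at 0x04 = fc49ff4690
  after D1: wrote 4B at 0x04 = ff469000
  after D2: wrote 5B at 0x08 = 52bf2c8b89
  after D3: wrote 7B at 0x12 = 52bf2c8b89ff46
  after D4: wrote 4B at 0x01 = 89ff4689
query mem[0x15]=0x8b, mem[0x0a]=0x2c, mem[0x08]=0x52, mem[0x02]=0xff, mem[0x12]=0x52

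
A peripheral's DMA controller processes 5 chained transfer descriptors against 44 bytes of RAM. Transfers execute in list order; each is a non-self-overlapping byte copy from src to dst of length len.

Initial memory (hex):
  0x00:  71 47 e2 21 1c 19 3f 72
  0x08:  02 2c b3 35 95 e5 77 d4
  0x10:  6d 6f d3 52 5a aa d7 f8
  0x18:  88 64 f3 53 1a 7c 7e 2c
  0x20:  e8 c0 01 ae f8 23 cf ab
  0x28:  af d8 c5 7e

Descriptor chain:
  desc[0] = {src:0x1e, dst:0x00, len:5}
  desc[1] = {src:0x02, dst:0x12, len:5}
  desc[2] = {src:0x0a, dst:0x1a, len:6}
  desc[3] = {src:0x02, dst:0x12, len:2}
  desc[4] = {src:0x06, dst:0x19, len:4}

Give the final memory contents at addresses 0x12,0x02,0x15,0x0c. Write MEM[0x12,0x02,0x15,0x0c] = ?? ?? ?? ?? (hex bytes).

MEM[0x12,0x02,0x15,0x0c] = e8 e8 19 95

D0: mem[0x00..0x04] <- [7e 2c e8 c0 01]
D1: mem[0x12..0x16] <- [e8 c0 01 19 3f]
D2: mem[0x1a..0x1f] <- [b3 35 95 e5 77 d4]
D3: mem[0x12..0x13] <- [e8 c0]
D4: mem[0x19..0x1c] <- [3f 72 02 2c]
query mem[0x12]=0xe8, mem[0x02]=0xe8, mem[0x15]=0x19, mem[0x0c]=0x95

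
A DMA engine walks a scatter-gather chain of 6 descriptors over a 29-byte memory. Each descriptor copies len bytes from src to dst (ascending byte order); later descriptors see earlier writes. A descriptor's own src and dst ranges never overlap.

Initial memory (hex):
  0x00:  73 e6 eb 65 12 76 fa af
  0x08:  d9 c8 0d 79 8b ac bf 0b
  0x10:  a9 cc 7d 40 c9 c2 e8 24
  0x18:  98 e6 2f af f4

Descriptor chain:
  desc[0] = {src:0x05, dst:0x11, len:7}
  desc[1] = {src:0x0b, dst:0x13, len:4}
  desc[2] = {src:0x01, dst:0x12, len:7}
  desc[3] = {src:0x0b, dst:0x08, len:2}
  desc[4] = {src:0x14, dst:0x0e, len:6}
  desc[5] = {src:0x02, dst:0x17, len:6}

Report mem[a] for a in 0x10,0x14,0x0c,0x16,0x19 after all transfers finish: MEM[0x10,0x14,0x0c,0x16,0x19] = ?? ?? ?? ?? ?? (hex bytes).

#0 dst[0x11+7] := {0x76,0xfa,0xaf,0xd9,0xc8,0x0d,0x79}
#1 dst[0x13+4] := {0x79,0x8b,0xac,0xbf}
#2 dst[0x12+7] := {0xe6,0xeb,0x65,0x12,0x76,0xfa,0xaf}
#3 dst[0x08+2] := {0x79,0x8b}
#4 dst[0x0e+6] := {0x65,0x12,0x76,0xfa,0xaf,0xe6}
#5 dst[0x17+6] := {0xeb,0x65,0x12,0x76,0xfa,0xaf}
query mem[0x10]=0x76, mem[0x14]=0x65, mem[0x0c]=0x8b, mem[0x16]=0x76, mem[0x19]=0x12

MEM[0x10,0x14,0x0c,0x16,0x19] = 76 65 8b 76 12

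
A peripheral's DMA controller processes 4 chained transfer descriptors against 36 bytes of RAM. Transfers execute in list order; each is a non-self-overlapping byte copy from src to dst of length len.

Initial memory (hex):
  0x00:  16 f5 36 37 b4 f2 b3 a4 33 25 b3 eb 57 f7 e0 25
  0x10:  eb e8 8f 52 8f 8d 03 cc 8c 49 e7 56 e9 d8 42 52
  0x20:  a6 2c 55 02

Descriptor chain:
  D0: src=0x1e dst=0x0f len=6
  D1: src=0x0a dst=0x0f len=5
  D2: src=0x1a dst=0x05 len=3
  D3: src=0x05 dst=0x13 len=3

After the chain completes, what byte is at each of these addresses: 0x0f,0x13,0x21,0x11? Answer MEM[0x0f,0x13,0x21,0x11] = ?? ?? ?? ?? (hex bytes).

MEM[0x0f,0x13,0x21,0x11] = b3 e7 2c 57

[0] 0x1e->0x0f len=6 : 42 52 a6 2c 55 02
[1] 0x0a->0x0f len=5 : b3 eb 57 f7 e0
[2] 0x1a->0x05 len=3 : e7 56 e9
[3] 0x05->0x13 len=3 : e7 56 e9
query mem[0x0f]=0xb3, mem[0x13]=0xe7, mem[0x21]=0x2c, mem[0x11]=0x57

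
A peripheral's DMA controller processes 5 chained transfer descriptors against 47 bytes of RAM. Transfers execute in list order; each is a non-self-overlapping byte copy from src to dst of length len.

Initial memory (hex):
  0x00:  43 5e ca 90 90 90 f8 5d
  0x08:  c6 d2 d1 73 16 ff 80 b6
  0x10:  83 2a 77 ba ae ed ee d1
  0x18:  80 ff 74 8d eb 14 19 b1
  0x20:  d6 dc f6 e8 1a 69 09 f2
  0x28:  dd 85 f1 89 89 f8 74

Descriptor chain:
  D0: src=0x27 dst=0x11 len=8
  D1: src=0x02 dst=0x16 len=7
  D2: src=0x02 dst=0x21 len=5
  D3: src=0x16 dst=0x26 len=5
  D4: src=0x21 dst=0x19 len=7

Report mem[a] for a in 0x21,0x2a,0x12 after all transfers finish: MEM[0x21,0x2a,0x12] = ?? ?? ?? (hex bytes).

MEM[0x21,0x2a,0x12] = ca f8 dd

  after D0: wrote 8B at 0x11 = f2dd85f18989f874
  after D1: wrote 7B at 0x16 = ca909090f85dc6
  after D2: wrote 5B at 0x21 = ca909090f8
  after D3: wrote 5B at 0x26 = ca909090f8
  after D4: wrote 7B at 0x19 = ca909090f8ca90
query mem[0x21]=0xca, mem[0x2a]=0xf8, mem[0x12]=0xdd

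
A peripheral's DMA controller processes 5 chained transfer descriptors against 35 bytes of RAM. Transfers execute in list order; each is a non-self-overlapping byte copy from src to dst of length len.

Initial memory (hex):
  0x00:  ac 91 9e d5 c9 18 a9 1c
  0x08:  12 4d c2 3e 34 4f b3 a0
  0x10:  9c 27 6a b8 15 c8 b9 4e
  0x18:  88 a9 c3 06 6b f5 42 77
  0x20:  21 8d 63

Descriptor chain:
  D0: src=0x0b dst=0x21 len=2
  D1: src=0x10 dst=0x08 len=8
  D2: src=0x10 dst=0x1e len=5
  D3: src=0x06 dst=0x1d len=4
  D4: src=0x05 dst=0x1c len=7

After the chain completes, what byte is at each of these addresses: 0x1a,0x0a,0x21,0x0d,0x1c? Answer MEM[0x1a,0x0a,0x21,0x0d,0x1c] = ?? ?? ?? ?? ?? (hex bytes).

  after D0: wrote 2B at 0x21 = 3e34
  after D1: wrote 8B at 0x08 = 9c276ab815c8b94e
  after D2: wrote 5B at 0x1e = 9c276ab815
  after D3: wrote 4B at 0x1d = a91c9c27
  after D4: wrote 7B at 0x1c = 18a91c9c276ab8
query mem[0x1a]=0xc3, mem[0x0a]=0x6a, mem[0x21]=0x6a, mem[0x0d]=0xc8, mem[0x1c]=0x18

MEM[0x1a,0x0a,0x21,0x0d,0x1c] = c3 6a 6a c8 18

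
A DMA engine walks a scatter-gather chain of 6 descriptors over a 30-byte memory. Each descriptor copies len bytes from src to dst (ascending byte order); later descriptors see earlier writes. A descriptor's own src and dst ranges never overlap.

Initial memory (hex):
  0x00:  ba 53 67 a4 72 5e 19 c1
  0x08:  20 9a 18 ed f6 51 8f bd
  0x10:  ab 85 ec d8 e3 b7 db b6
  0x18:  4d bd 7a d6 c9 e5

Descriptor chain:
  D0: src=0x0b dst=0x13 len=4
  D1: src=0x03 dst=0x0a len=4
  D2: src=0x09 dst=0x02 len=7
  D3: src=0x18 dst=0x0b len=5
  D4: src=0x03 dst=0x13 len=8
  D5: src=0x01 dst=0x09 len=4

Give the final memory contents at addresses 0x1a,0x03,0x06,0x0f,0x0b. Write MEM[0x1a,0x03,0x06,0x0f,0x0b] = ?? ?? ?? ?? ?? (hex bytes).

MEM[0x1a,0x03,0x06,0x0f,0x0b] = a4 a4 19 c9 a4

  after D0: wrote 4B at 0x13 = edf6518f
  after D1: wrote 4B at 0x0a = a4725e19
  after D2: wrote 7B at 0x02 = 9aa4725e198fbd
  after D3: wrote 5B at 0x0b = 4dbd7ad6c9
  after D4: wrote 8B at 0x13 = a4725e198fbd9aa4
  after D5: wrote 4B at 0x09 = 539aa472
query mem[0x1a]=0xa4, mem[0x03]=0xa4, mem[0x06]=0x19, mem[0x0f]=0xc9, mem[0x0b]=0xa4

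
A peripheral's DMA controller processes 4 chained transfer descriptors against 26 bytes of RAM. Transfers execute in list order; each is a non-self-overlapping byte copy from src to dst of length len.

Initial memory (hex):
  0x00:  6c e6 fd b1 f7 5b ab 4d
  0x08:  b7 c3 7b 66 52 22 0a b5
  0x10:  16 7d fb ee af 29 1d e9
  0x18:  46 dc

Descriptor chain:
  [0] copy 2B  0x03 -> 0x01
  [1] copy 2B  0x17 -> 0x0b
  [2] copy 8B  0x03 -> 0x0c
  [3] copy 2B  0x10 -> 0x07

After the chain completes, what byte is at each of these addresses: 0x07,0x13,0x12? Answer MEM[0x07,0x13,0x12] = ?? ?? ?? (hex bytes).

  after D0: wrote 2B at 0x01 = b1f7
  after D1: wrote 2B at 0x0b = e946
  after D2: wrote 8B at 0x0c = b1f75bab4db7c37b
  after D3: wrote 2B at 0x07 = 4db7
query mem[0x07]=0x4d, mem[0x13]=0x7b, mem[0x12]=0xc3

MEM[0x07,0x13,0x12] = 4d 7b c3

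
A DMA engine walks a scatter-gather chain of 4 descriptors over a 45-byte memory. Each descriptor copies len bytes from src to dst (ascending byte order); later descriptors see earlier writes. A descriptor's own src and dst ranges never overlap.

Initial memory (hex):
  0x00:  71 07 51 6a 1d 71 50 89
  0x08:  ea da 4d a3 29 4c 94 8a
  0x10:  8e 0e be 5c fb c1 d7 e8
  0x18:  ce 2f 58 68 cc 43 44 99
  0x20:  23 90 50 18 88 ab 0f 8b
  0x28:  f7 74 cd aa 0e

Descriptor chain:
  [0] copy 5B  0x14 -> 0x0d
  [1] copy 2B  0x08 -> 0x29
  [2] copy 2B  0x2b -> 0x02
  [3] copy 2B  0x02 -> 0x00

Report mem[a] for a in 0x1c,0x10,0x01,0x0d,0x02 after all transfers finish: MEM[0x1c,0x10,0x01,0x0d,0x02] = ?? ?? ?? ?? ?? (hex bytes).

#0 dst[0x0d+5] := {0xfb,0xc1,0xd7,0xe8,0xce}
#1 dst[0x29+2] := {0xea,0xda}
#2 dst[0x02+2] := {0xaa,0x0e}
#3 dst[0x00+2] := {0xaa,0x0e}
query mem[0x1c]=0xcc, mem[0x10]=0xe8, mem[0x01]=0x0e, mem[0x0d]=0xfb, mem[0x02]=0xaa

MEM[0x1c,0x10,0x01,0x0d,0x02] = cc e8 0e fb aa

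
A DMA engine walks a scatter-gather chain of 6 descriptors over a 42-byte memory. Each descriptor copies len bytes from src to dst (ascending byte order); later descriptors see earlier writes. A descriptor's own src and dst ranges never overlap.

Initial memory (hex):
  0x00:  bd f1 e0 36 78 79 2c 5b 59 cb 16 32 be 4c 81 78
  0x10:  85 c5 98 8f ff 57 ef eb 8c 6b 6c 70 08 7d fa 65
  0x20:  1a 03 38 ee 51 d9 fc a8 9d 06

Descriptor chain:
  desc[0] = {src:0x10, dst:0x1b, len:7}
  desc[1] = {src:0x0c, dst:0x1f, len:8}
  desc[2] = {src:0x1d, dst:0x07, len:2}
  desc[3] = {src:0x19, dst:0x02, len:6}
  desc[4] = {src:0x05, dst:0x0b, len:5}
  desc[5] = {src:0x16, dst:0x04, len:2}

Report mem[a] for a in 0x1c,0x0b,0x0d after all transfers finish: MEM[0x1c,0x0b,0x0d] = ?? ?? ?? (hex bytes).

D0: mem[0x1b..0x21] <- [85 c5 98 8f ff 57 ef]
D1: mem[0x1f..0x26] <- [be 4c 81 78 85 c5 98 8f]
D2: mem[0x07..0x08] <- [98 8f]
D3: mem[0x02..0x07] <- [6b 6c 85 c5 98 8f]
D4: mem[0x0b..0x0f] <- [c5 98 8f 8f cb]
D5: mem[0x04..0x05] <- [ef eb]
query mem[0x1c]=0xc5, mem[0x0b]=0xc5, mem[0x0d]=0x8f

MEM[0x1c,0x0b,0x0d] = c5 c5 8f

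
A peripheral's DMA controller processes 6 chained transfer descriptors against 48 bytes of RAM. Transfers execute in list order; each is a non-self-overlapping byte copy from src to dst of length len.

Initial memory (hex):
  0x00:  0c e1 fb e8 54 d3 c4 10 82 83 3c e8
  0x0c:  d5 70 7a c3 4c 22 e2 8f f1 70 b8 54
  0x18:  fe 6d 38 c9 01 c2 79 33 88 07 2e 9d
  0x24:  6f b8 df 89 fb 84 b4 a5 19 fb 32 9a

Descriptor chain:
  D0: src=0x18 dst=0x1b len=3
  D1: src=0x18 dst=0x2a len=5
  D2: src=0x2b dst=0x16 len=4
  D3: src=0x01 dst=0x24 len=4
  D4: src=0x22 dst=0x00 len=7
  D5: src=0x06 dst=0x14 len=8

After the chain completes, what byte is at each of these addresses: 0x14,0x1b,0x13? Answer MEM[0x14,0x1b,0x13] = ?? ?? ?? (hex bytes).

  after D0: wrote 3B at 0x1b = fe6d38
  after D1: wrote 5B at 0x2a = fe6d38fe6d
  after D2: wrote 4B at 0x16 = 6d38fe6d
  after D3: wrote 4B at 0x24 = e1fbe854
  after D4: wrote 7B at 0x00 = 2e9de1fbe854fb
  after D5: wrote 8B at 0x14 = fb1082833ce8d570
query mem[0x14]=0xfb, mem[0x1b]=0x70, mem[0x13]=0x8f

MEM[0x14,0x1b,0x13] = fb 70 8f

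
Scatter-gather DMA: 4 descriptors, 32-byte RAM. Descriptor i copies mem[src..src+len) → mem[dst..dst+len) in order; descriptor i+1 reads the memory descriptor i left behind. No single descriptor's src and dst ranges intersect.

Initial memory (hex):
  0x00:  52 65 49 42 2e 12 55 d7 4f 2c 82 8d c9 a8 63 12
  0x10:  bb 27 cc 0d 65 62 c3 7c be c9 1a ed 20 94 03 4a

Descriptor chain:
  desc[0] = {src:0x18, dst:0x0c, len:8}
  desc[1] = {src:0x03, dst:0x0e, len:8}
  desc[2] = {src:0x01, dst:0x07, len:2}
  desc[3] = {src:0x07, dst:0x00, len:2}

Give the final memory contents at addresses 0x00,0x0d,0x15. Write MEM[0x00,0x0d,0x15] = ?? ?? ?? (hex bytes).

MEM[0x00,0x0d,0x15] = 65 c9 82

D0: mem[0x0c..0x13] <- [be c9 1a ed 20 94 03 4a]
D1: mem[0x0e..0x15] <- [42 2e 12 55 d7 4f 2c 82]
D2: mem[0x07..0x08] <- [65 49]
D3: mem[0x00..0x01] <- [65 49]
query mem[0x00]=0x65, mem[0x0d]=0xc9, mem[0x15]=0x82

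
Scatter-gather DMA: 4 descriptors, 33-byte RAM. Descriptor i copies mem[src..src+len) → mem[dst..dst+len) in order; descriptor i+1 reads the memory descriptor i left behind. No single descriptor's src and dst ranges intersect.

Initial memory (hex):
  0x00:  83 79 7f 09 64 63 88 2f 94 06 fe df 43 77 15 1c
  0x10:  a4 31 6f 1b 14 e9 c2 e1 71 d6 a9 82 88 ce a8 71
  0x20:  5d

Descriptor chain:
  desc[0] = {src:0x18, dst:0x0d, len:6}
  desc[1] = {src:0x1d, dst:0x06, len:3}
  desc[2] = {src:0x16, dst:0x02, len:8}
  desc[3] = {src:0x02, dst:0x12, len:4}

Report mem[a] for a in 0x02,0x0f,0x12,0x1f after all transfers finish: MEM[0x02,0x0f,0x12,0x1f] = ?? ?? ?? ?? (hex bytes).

MEM[0x02,0x0f,0x12,0x1f] = c2 a9 c2 71

#0 dst[0x0d+6] := {0x71,0xd6,0xa9,0x82,0x88,0xce}
#1 dst[0x06+3] := {0xce,0xa8,0x71}
#2 dst[0x02+8] := {0xc2,0xe1,0x71,0xd6,0xa9,0x82,0x88,0xce}
#3 dst[0x12+4] := {0xc2,0xe1,0x71,0xd6}
query mem[0x02]=0xc2, mem[0x0f]=0xa9, mem[0x12]=0xc2, mem[0x1f]=0x71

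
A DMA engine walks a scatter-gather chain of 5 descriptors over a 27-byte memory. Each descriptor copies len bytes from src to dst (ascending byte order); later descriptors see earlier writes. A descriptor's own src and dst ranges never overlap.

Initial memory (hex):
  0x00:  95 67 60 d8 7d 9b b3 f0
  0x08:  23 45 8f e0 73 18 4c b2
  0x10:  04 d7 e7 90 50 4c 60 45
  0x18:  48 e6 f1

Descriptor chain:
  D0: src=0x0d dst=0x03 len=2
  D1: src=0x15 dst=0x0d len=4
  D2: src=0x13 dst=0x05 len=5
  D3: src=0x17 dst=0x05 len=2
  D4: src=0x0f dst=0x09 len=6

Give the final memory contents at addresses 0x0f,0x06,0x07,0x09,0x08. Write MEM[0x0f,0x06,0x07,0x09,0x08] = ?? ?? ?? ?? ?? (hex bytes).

#0 dst[0x03+2] := {0x18,0x4c}
#1 dst[0x0d+4] := {0x4c,0x60,0x45,0x48}
#2 dst[0x05+5] := {0x90,0x50,0x4c,0x60,0x45}
#3 dst[0x05+2] := {0x45,0x48}
#4 dst[0x09+6] := {0x45,0x48,0xd7,0xe7,0x90,0x50}
query mem[0x0f]=0x45, mem[0x06]=0x48, mem[0x07]=0x4c, mem[0x09]=0x45, mem[0x08]=0x60

MEM[0x0f,0x06,0x07,0x09,0x08] = 45 48 4c 45 60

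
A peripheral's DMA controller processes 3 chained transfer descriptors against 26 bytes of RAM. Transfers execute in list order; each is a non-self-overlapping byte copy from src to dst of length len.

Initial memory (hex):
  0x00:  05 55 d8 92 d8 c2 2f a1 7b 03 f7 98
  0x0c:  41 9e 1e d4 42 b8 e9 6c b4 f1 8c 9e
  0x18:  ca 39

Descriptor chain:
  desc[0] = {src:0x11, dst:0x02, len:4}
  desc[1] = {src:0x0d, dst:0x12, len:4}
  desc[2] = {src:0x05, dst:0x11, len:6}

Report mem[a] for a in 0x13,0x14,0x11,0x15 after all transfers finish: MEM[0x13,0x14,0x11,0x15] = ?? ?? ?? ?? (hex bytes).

MEM[0x13,0x14,0x11,0x15] = a1 7b b4 03

D0: mem[0x02..0x05] <- [b8 e9 6c b4]
D1: mem[0x12..0x15] <- [9e 1e d4 42]
D2: mem[0x11..0x16] <- [b4 2f a1 7b 03 f7]
query mem[0x13]=0xa1, mem[0x14]=0x7b, mem[0x11]=0xb4, mem[0x15]=0x03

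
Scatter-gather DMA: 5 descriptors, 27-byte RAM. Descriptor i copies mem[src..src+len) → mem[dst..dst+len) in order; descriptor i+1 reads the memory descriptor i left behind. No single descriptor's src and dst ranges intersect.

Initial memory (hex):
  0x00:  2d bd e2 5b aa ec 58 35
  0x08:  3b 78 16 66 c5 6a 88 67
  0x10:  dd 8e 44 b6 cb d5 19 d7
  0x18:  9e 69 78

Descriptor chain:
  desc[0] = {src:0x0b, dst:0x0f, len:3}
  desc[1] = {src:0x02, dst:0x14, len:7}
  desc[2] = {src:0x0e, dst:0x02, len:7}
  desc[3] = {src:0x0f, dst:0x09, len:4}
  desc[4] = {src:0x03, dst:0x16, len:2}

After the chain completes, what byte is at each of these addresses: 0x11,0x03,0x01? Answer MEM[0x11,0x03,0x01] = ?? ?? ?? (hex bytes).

D0: mem[0x0f..0x11] <- [66 c5 6a]
D1: mem[0x14..0x1a] <- [e2 5b aa ec 58 35 3b]
D2: mem[0x02..0x08] <- [88 66 c5 6a 44 b6 e2]
D3: mem[0x09..0x0c] <- [66 c5 6a 44]
D4: mem[0x16..0x17] <- [66 c5]
query mem[0x11]=0x6a, mem[0x03]=0x66, mem[0x01]=0xbd

MEM[0x11,0x03,0x01] = 6a 66 bd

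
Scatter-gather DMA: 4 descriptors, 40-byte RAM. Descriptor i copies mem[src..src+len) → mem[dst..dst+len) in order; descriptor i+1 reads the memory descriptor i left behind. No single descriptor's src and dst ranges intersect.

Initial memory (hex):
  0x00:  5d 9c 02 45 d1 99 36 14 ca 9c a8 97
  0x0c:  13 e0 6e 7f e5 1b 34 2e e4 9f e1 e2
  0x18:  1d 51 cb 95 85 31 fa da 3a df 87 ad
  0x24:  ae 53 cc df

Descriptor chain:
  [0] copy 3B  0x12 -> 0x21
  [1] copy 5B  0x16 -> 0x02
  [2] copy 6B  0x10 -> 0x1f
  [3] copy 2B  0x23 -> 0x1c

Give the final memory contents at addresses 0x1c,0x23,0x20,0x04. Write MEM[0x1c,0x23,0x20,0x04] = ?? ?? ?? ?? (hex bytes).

#0 dst[0x21+3] := {0x34,0x2e,0xe4}
#1 dst[0x02+5] := {0xe1,0xe2,0x1d,0x51,0xcb}
#2 dst[0x1f+6] := {0xe5,0x1b,0x34,0x2e,0xe4,0x9f}
#3 dst[0x1c+2] := {0xe4,0x9f}
query mem[0x1c]=0xe4, mem[0x23]=0xe4, mem[0x20]=0x1b, mem[0x04]=0x1d

MEM[0x1c,0x23,0x20,0x04] = e4 e4 1b 1d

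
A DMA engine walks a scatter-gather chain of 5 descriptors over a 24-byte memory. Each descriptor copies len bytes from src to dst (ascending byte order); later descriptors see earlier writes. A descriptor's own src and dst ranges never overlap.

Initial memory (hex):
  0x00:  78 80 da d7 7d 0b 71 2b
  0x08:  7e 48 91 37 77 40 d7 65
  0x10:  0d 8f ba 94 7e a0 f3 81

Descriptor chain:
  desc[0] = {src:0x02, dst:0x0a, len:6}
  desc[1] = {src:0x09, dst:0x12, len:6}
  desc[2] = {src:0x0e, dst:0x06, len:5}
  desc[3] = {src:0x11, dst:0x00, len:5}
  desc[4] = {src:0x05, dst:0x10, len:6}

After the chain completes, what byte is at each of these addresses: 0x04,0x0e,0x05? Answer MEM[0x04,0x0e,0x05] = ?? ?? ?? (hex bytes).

MEM[0x04,0x0e,0x05] = 7d 71 0b

[0] 0x02->0x0a len=6 : da d7 7d 0b 71 2b
[1] 0x09->0x12 len=6 : 48 da d7 7d 0b 71
[2] 0x0e->0x06 len=5 : 71 2b 0d 8f 48
[3] 0x11->0x00 len=5 : 8f 48 da d7 7d
[4] 0x05->0x10 len=6 : 0b 71 2b 0d 8f 48
query mem[0x04]=0x7d, mem[0x0e]=0x71, mem[0x05]=0x0b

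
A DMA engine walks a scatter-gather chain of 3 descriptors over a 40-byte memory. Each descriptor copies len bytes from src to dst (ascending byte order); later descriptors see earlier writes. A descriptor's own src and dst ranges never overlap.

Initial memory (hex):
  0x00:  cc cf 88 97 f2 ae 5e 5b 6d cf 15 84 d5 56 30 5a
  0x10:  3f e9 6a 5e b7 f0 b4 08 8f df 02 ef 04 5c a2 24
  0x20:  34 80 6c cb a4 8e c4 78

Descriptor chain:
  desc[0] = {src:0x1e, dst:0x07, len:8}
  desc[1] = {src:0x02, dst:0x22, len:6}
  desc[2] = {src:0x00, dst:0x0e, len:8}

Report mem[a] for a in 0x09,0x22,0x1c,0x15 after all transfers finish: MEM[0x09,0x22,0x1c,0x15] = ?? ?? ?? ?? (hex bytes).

D0: mem[0x07..0x0e] <- [a2 24 34 80 6c cb a4 8e]
D1: mem[0x22..0x27] <- [88 97 f2 ae 5e a2]
D2: mem[0x0e..0x15] <- [cc cf 88 97 f2 ae 5e a2]
query mem[0x09]=0x34, mem[0x22]=0x88, mem[0x1c]=0x04, mem[0x15]=0xa2

MEM[0x09,0x22,0x1c,0x15] = 34 88 04 a2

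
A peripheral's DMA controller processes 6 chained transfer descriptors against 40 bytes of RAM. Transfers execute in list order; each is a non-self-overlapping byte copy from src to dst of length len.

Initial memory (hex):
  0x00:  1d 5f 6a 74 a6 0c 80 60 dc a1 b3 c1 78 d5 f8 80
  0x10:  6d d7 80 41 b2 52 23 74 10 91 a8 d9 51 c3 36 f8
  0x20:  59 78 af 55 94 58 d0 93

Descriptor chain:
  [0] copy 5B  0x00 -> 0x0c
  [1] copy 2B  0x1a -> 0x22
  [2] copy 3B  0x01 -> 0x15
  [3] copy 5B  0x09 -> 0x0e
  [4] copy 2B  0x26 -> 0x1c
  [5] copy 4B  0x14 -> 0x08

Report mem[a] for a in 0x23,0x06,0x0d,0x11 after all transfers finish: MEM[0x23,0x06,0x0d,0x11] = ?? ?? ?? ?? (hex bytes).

MEM[0x23,0x06,0x0d,0x11] = d9 80 5f 1d

[0] 0x00->0x0c len=5 : 1d 5f 6a 74 a6
[1] 0x1a->0x22 len=2 : a8 d9
[2] 0x01->0x15 len=3 : 5f 6a 74
[3] 0x09->0x0e len=5 : a1 b3 c1 1d 5f
[4] 0x26->0x1c len=2 : d0 93
[5] 0x14->0x08 len=4 : b2 5f 6a 74
query mem[0x23]=0xd9, mem[0x06]=0x80, mem[0x0d]=0x5f, mem[0x11]=0x1d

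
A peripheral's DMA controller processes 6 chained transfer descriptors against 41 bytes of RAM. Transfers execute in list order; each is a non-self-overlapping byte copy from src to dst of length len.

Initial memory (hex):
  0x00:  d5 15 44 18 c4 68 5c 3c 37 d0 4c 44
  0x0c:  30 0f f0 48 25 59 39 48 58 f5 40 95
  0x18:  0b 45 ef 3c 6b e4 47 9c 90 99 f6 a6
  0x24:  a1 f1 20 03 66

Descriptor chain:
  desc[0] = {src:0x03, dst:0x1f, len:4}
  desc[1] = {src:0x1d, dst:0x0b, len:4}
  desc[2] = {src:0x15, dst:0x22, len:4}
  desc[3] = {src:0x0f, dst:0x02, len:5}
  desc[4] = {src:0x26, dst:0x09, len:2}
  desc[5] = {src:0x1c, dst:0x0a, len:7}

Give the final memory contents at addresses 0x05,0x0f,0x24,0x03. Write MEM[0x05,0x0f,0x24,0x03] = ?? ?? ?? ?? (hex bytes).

MEM[0x05,0x0f,0x24,0x03] = 39 68 95 25

D0: mem[0x1f..0x22] <- [18 c4 68 5c]
D1: mem[0x0b..0x0e] <- [e4 47 18 c4]
D2: mem[0x22..0x25] <- [f5 40 95 0b]
D3: mem[0x02..0x06] <- [48 25 59 39 48]
D4: mem[0x09..0x0a] <- [20 03]
D5: mem[0x0a..0x10] <- [6b e4 47 18 c4 68 f5]
query mem[0x05]=0x39, mem[0x0f]=0x68, mem[0x24]=0x95, mem[0x03]=0x25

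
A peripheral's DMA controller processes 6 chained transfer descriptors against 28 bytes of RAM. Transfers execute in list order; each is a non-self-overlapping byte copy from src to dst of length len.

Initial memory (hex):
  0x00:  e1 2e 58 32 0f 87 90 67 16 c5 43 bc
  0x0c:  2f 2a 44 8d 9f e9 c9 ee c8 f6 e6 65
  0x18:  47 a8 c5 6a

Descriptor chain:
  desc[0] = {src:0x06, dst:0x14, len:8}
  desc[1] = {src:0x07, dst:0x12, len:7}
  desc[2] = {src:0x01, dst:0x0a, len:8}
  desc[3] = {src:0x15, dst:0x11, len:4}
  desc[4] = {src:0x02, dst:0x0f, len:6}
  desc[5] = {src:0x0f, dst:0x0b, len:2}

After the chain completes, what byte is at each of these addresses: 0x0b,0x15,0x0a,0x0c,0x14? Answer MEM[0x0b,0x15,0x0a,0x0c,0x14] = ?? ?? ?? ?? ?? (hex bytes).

MEM[0x0b,0x15,0x0a,0x0c,0x14] = 58 43 2e 32 67

[0] 0x06->0x14 len=8 : 90 67 16 c5 43 bc 2f 2a
[1] 0x07->0x12 len=7 : 67 16 c5 43 bc 2f 2a
[2] 0x01->0x0a len=8 : 2e 58 32 0f 87 90 67 16
[3] 0x15->0x11 len=4 : 43 bc 2f 2a
[4] 0x02->0x0f len=6 : 58 32 0f 87 90 67
[5] 0x0f->0x0b len=2 : 58 32
query mem[0x0b]=0x58, mem[0x15]=0x43, mem[0x0a]=0x2e, mem[0x0c]=0x32, mem[0x14]=0x67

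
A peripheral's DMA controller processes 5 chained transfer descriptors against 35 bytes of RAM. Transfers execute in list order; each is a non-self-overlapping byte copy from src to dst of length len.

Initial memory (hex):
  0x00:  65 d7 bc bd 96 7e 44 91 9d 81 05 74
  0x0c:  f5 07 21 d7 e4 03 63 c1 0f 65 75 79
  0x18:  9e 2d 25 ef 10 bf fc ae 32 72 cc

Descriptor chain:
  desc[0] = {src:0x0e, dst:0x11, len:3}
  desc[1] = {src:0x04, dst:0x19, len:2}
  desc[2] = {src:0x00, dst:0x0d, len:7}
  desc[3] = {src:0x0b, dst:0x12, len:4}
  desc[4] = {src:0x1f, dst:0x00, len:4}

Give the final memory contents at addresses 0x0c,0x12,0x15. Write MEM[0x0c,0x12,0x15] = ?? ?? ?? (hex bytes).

MEM[0x0c,0x12,0x15] = f5 74 d7

D0: mem[0x11..0x13] <- [21 d7 e4]
D1: mem[0x19..0x1a] <- [96 7e]
D2: mem[0x0d..0x13] <- [65 d7 bc bd 96 7e 44]
D3: mem[0x12..0x15] <- [74 f5 65 d7]
D4: mem[0x00..0x03] <- [ae 32 72 cc]
query mem[0x0c]=0xf5, mem[0x12]=0x74, mem[0x15]=0xd7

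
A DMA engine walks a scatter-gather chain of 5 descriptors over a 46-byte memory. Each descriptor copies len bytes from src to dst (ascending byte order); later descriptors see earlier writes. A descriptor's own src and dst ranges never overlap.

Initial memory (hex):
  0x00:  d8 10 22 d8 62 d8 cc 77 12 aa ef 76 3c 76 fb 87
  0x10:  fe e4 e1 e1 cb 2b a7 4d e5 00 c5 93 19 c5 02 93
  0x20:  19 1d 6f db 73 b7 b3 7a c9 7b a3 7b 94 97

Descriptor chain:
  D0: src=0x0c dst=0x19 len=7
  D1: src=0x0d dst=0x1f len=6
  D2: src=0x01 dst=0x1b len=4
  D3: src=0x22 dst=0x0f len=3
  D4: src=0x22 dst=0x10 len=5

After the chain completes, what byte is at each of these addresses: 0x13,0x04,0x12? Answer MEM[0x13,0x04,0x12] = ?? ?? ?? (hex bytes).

#0 dst[0x19+7] := {0x3c,0x76,0xfb,0x87,0xfe,0xe4,0xe1}
#1 dst[0x1f+6] := {0x76,0xfb,0x87,0xfe,0xe4,0xe1}
#2 dst[0x1b+4] := {0x10,0x22,0xd8,0x62}
#3 dst[0x0f+3] := {0xfe,0xe4,0xe1}
#4 dst[0x10+5] := {0xfe,0xe4,0xe1,0xb7,0xb3}
query mem[0x13]=0xb7, mem[0x04]=0x62, mem[0x12]=0xe1

MEM[0x13,0x04,0x12] = b7 62 e1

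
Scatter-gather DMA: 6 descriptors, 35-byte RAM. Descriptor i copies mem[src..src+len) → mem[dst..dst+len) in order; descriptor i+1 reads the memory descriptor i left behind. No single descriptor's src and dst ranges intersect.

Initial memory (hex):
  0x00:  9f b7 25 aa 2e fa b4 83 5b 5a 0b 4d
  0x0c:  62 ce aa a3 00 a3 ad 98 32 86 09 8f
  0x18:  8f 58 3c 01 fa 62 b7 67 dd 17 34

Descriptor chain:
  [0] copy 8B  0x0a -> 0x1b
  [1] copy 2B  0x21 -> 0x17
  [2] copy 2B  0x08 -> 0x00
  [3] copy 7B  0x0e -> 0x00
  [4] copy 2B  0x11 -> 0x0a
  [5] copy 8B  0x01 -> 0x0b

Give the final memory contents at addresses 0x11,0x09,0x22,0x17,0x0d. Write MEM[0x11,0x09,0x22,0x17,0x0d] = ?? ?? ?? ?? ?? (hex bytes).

MEM[0x11,0x09,0x22,0x17,0x0d] = 83 5a a3 00 a3

#0 dst[0x1b+8] := {0x0b,0x4d,0x62,0xce,0xaa,0xa3,0x00,0xa3}
#1 dst[0x17+2] := {0x00,0xa3}
#2 dst[0x00+2] := {0x5b,0x5a}
#3 dst[0x00+7] := {0xaa,0xa3,0x00,0xa3,0xad,0x98,0x32}
#4 dst[0x0a+2] := {0xa3,0xad}
#5 dst[0x0b+8] := {0xa3,0x00,0xa3,0xad,0x98,0x32,0x83,0x5b}
query mem[0x11]=0x83, mem[0x09]=0x5a, mem[0x22]=0xa3, mem[0x17]=0x00, mem[0x0d]=0xa3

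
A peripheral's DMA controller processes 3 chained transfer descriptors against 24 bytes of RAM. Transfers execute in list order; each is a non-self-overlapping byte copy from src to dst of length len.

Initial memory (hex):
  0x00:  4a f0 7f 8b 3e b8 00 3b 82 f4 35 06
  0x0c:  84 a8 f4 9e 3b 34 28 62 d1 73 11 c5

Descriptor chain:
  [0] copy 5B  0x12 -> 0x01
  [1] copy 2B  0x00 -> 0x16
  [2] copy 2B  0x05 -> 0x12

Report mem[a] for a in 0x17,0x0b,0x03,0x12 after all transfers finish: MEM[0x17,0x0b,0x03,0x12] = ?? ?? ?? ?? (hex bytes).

MEM[0x17,0x0b,0x03,0x12] = 28 06 d1 11

  after D0: wrote 5B at 0x01 = 2862d17311
  after D1: wrote 2B at 0x16 = 4a28
  after D2: wrote 2B at 0x12 = 1100
query mem[0x17]=0x28, mem[0x0b]=0x06, mem[0x03]=0xd1, mem[0x12]=0x11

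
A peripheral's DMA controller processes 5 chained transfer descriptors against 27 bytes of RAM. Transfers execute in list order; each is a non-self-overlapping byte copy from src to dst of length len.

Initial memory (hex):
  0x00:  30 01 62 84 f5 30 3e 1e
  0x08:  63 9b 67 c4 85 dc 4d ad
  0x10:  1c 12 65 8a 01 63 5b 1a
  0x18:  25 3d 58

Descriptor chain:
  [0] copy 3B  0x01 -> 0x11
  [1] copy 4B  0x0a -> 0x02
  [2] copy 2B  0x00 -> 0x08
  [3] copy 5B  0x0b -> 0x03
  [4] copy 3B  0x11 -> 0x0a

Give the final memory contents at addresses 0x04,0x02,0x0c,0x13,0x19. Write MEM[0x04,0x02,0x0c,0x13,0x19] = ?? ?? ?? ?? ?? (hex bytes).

MEM[0x04,0x02,0x0c,0x13,0x19] = 85 67 84 84 3d

  after D0: wrote 3B at 0x11 = 016284
  after D1: wrote 4B at 0x02 = 67c485dc
  after D2: wrote 2B at 0x08 = 3001
  after D3: wrote 5B at 0x03 = c485dc4dad
  after D4: wrote 3B at 0x0a = 016284
query mem[0x04]=0x85, mem[0x02]=0x67, mem[0x0c]=0x84, mem[0x13]=0x84, mem[0x19]=0x3d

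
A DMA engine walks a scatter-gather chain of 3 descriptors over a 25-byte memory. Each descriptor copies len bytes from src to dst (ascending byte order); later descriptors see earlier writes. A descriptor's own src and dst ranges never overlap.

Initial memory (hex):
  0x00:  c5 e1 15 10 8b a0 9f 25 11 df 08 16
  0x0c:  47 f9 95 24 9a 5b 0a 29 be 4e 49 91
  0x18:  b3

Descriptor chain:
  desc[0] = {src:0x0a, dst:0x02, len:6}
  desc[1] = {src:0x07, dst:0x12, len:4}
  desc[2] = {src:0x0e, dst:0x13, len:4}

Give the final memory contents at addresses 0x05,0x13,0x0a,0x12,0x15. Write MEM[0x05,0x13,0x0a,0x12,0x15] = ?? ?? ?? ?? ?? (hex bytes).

[0] 0x0a->0x02 len=6 : 08 16 47 f9 95 24
[1] 0x07->0x12 len=4 : 24 11 df 08
[2] 0x0e->0x13 len=4 : 95 24 9a 5b
query mem[0x05]=0xf9, mem[0x13]=0x95, mem[0x0a]=0x08, mem[0x12]=0x24, mem[0x15]=0x9a

MEM[0x05,0x13,0x0a,0x12,0x15] = f9 95 08 24 9a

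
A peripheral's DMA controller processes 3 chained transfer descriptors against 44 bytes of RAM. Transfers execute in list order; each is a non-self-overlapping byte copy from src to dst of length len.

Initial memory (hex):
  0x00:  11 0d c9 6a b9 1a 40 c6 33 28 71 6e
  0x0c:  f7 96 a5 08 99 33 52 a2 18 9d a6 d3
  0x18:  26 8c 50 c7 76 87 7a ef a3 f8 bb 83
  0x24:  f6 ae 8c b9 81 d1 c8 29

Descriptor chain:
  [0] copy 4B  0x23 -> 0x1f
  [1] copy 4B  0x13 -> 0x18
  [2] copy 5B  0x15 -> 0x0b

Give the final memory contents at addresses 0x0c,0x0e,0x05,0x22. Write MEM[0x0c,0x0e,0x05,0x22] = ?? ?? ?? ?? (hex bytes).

  after D0: wrote 4B at 0x1f = 83f6ae8c
  after D1: wrote 4B at 0x18 = a2189da6
  after D2: wrote 5B at 0x0b = 9da6d3a218
query mem[0x0c]=0xa6, mem[0x0e]=0xa2, mem[0x05]=0x1a, mem[0x22]=0x8c

MEM[0x0c,0x0e,0x05,0x22] = a6 a2 1a 8c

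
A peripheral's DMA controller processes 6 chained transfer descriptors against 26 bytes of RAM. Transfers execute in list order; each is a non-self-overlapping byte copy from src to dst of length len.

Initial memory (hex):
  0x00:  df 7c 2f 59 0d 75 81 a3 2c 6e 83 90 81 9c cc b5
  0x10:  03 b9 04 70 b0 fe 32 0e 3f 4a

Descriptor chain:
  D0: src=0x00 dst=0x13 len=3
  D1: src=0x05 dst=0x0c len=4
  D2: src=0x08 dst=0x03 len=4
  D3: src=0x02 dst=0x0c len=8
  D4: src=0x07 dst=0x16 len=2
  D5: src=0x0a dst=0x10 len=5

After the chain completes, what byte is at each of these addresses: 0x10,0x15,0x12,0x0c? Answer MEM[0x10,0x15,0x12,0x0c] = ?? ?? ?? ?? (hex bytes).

[0] 0x00->0x13 len=3 : df 7c 2f
[1] 0x05->0x0c len=4 : 75 81 a3 2c
[2] 0x08->0x03 len=4 : 2c 6e 83 90
[3] 0x02->0x0c len=8 : 2f 2c 6e 83 90 a3 2c 6e
[4] 0x07->0x16 len=2 : a3 2c
[5] 0x0a->0x10 len=5 : 83 90 2f 2c 6e
query mem[0x10]=0x83, mem[0x15]=0x2f, mem[0x12]=0x2f, mem[0x0c]=0x2f

MEM[0x10,0x15,0x12,0x0c] = 83 2f 2f 2f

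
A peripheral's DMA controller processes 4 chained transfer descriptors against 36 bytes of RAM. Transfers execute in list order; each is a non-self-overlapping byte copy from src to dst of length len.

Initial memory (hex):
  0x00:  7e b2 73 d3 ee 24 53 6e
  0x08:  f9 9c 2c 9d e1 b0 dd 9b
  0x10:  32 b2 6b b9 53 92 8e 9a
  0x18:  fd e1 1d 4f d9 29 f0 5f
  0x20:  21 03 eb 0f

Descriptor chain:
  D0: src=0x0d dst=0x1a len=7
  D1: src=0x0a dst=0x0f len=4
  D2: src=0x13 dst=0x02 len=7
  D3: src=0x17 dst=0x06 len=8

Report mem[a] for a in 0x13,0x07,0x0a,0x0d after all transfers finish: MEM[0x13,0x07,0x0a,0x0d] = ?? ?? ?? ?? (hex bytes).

MEM[0x13,0x07,0x0a,0x0d] = b9 fd dd b2

  after D0: wrote 7B at 0x1a = b0dd9b32b26bb9
  after D1: wrote 4B at 0x0f = 2c9de1b0
  after D2: wrote 7B at 0x02 = b953928e9afde1
  after D3: wrote 8B at 0x06 = 9afde1b0dd9b32b2
query mem[0x13]=0xb9, mem[0x07]=0xfd, mem[0x0a]=0xdd, mem[0x0d]=0xb2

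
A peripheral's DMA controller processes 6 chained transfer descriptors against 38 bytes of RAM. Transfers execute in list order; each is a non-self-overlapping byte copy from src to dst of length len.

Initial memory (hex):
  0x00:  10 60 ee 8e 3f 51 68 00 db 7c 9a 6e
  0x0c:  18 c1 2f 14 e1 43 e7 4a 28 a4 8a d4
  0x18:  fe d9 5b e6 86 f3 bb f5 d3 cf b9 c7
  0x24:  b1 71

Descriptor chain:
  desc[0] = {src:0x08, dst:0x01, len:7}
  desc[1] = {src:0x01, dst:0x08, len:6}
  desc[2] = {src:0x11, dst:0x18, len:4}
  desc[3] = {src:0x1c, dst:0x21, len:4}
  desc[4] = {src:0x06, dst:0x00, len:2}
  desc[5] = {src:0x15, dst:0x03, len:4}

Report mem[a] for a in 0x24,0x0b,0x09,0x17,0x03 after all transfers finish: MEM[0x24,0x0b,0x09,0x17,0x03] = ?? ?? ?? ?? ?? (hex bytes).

[0] 0x08->0x01 len=7 : db 7c 9a 6e 18 c1 2f
[1] 0x01->0x08 len=6 : db 7c 9a 6e 18 c1
[2] 0x11->0x18 len=4 : 43 e7 4a 28
[3] 0x1c->0x21 len=4 : 86 f3 bb f5
[4] 0x06->0x00 len=2 : c1 2f
[5] 0x15->0x03 len=4 : a4 8a d4 43
query mem[0x24]=0xf5, mem[0x0b]=0x6e, mem[0x09]=0x7c, mem[0x17]=0xd4, mem[0x03]=0xa4

MEM[0x24,0x0b,0x09,0x17,0x03] = f5 6e 7c d4 a4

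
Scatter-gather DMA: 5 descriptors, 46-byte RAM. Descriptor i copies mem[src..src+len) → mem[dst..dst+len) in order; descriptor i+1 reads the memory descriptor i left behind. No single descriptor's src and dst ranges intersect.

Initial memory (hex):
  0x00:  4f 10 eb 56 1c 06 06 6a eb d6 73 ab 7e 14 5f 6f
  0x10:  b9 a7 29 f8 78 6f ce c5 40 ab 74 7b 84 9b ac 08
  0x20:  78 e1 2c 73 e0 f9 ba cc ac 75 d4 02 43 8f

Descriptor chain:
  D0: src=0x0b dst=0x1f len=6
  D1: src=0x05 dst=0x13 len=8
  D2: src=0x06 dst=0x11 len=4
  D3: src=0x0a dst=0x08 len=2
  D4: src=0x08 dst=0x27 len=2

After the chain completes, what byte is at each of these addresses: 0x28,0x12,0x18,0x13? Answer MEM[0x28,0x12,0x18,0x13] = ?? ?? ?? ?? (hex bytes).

[0] 0x0b->0x1f len=6 : ab 7e 14 5f 6f b9
[1] 0x05->0x13 len=8 : 06 06 6a eb d6 73 ab 7e
[2] 0x06->0x11 len=4 : 06 6a eb d6
[3] 0x0a->0x08 len=2 : 73 ab
[4] 0x08->0x27 len=2 : 73 ab
query mem[0x28]=0xab, mem[0x12]=0x6a, mem[0x18]=0x73, mem[0x13]=0xeb

MEM[0x28,0x12,0x18,0x13] = ab 6a 73 eb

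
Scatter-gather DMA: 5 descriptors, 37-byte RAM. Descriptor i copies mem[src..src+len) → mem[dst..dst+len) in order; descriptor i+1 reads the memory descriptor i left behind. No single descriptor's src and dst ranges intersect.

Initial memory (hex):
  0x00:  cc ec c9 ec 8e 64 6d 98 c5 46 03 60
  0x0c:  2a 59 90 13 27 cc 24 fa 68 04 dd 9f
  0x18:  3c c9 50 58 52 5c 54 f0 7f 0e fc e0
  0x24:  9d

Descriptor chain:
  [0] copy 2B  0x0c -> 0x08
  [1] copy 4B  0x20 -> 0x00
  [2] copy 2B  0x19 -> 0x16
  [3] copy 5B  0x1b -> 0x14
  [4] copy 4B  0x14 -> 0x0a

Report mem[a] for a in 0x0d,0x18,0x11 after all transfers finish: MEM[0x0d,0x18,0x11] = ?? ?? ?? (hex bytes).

#0 dst[0x08+2] := {0x2a,0x59}
#1 dst[0x00+4] := {0x7f,0x0e,0xfc,0xe0}
#2 dst[0x16+2] := {0xc9,0x50}
#3 dst[0x14+5] := {0x58,0x52,0x5c,0x54,0xf0}
#4 dst[0x0a+4] := {0x58,0x52,0x5c,0x54}
query mem[0x0d]=0x54, mem[0x18]=0xf0, mem[0x11]=0xcc

MEM[0x0d,0x18,0x11] = 54 f0 cc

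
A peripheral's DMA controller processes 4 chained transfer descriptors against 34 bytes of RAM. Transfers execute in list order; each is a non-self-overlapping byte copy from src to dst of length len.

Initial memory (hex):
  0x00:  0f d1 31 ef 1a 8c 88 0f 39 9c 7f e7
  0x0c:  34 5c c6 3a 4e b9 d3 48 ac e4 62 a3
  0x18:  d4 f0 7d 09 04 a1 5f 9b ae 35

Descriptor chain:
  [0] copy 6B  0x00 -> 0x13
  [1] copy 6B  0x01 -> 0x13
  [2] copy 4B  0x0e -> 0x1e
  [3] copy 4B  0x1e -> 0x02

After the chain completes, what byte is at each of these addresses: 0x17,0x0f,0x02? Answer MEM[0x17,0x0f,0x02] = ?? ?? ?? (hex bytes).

MEM[0x17,0x0f,0x02] = 8c 3a c6

#0 dst[0x13+6] := {0x0f,0xd1,0x31,0xef,0x1a,0x8c}
#1 dst[0x13+6] := {0xd1,0x31,0xef,0x1a,0x8c,0x88}
#2 dst[0x1e+4] := {0xc6,0x3a,0x4e,0xb9}
#3 dst[0x02+4] := {0xc6,0x3a,0x4e,0xb9}
query mem[0x17]=0x8c, mem[0x0f]=0x3a, mem[0x02]=0xc6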